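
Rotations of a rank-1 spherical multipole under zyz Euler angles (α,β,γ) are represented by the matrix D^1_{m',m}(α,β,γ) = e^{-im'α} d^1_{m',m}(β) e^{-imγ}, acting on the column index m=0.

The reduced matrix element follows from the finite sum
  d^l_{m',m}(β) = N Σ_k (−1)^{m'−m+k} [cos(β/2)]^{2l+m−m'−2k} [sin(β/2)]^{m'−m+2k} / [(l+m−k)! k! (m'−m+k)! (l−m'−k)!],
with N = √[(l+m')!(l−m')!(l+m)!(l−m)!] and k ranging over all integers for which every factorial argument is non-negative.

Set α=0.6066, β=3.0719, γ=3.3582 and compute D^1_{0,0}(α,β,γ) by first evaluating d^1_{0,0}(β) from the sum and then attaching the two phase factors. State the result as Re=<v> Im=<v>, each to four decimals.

First d^1_{0,0}(β=3.0719), then the phase factors e^{-i(0)α} and e^{-i(0)γ}:
Half-angle: c=0.034839, s=0.999393. N=√(1·1·1·1)=1.000000
k: max(0,(0)−(0))=0 … min(1+(0),1−(0))=1
  k=0: (−1)^0·1.0000/(1)·0.0348^2·0.9994^0 = +0.001214
  k=1: (−1)^1·1.0000/(1)·0.0348^0·0.9994^2 = -0.998786
d^1_{0,0}(3.0719) = +0.001214 -0.998786 = -0.997572
Attach z-rotation phases: D = e^{-i(0)(0.6066)}·(-0.997572)·e^{-i(0)(3.3582)} = -0.997572+0.000000i

Re=-0.9976 Im=0.0000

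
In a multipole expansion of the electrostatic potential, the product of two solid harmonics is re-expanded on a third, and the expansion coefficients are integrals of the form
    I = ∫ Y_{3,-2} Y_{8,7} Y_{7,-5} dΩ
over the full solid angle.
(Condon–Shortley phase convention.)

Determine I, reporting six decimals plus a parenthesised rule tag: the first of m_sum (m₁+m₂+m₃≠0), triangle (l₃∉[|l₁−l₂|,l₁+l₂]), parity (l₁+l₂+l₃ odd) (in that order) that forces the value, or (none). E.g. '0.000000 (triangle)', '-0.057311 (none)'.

Checks pass: Σm=0; 18 even; l₃=7∈[5,11].
(2·3+1)(2·8+1)(2·7+1) = 1785
Δ: 4! 2! 12! / 19! → 1/5290740
sum: t=1:−1/7257600 t=2:+1/2073600 t=3:−1/7257600 = 1/4838400
3j²(3 8 7; 0 0 0) = Δ·Π!·Σ² = 252/20995  (sign -1)
sum: t=3:−1/5748019200 t=4:+1/958003200 = 1/1149603840
3j²(3 8 7; -2 7 -5) = Δ·Π!·Σ² = 125/5814  (sign +1)
combine: 4πI² = 1785·252/20995·125/5814 = 36750/79781
take √, sign -1: I = -0.19145821
No selection rule forces the value: the integral is nonzero (none).

-0.191458 (none)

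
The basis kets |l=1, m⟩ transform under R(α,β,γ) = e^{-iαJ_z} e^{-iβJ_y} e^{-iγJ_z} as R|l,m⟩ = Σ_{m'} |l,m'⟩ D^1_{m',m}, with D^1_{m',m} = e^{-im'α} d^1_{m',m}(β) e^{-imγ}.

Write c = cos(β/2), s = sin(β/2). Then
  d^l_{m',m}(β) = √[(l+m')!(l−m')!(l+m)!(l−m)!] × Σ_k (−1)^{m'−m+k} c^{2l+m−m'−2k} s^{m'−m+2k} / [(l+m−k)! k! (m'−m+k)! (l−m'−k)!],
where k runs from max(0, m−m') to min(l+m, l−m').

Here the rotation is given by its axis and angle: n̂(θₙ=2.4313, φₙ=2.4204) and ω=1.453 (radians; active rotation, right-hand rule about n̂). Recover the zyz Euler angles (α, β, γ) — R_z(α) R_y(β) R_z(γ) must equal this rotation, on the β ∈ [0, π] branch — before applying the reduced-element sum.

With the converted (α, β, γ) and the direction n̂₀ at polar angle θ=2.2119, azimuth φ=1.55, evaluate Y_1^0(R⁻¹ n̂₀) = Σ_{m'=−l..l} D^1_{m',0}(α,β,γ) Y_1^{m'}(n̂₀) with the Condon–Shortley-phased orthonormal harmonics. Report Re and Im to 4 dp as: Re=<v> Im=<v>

Axis–angle → zyz. n̂ = (sinθₙcosφₙ, sinθₙsinφₙ, cosθₙ) = (-0.489706, +0.430540, -0.758171), ω = 1.4530.
R = I cosω + sinω [n̂]ₓ + (1−cosω) n̂n̂ᵀ gives
  R = [+0.329152, +0.566858, +0.755203; -0.938976, +0.281104, +0.198252; -0.099910, -0.774373, +0.624792]
β = atan2(√(R₁₃²+R₂₃²), R₃₃) = 0.895931; α = atan2(R₂₃, R₁₃) mod 2π = 0.256722; γ = atan2(R₃₂, −R₃₁) mod 2π = 4.840700
Need the full column D^1_{m',0} for m'=−1..1 at α=0.2567, β=0.8959, γ=4.8407.
cos(β/2)=0.901330, sin(β/2)=0.433133
d^1_{-1,0}: single k=1 term ⇒ +0.552103;  D = +0.534009+0.140185i
d^1_{0,0}: k∈[0..1] ⇒ +0.812396 -0.187604 = +0.624792;  D = +0.624792+0.000000i
d^1_{1,0}: single k=0 term ⇒ -0.552103;  D = -0.534009+0.140185i
Y_1^{m'}(θ=2.2119,φ=1.55) and Σ D·Y over m':
  (+0.5340+0.1402i)·(+0.0058-0.2768i)  (+0.6248+0.0000i)·(-0.2922+0.0000i)  (-0.5340+0.1402i)·(-0.0058-0.2768i)
Y_1^0(R⁻¹ n̂) = -0.098814+0.000000i

Re=-0.0988 Im=0.0000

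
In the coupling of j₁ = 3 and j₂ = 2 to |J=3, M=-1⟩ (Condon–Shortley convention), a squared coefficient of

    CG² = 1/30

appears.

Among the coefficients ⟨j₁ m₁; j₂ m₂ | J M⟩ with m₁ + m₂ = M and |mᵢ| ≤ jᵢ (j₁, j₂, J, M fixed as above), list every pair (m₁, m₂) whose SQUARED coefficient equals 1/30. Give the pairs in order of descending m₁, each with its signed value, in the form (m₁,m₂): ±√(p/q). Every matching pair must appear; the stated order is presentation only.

Admissible pairs with m₁+m₂ = M = -1: (-3,2), (-2,1), (-1,0), (0,-1), (1,-2)
  (m₁,m₂)=(1,-2): CG² = 2/5, CG = +√(2/5)
  (m₁,m₂)=(0,-1): CG² = 1/30, CG = −√(1/30)   ← matches the target
  (m₁,m₂)=(-1,0): CG² = 3/20, CG = −√(3/20)
  (m₁,m₂)=(-2,1): CG² = 1/4, CG = +√(1/4)
  (m₁,m₂)=(-3,2): CG² = 1/6, CG = +√(1/6)
Pairs with CG² = 1/30: (0,-1): −√(1/30)

(0,-1): −√(1/30)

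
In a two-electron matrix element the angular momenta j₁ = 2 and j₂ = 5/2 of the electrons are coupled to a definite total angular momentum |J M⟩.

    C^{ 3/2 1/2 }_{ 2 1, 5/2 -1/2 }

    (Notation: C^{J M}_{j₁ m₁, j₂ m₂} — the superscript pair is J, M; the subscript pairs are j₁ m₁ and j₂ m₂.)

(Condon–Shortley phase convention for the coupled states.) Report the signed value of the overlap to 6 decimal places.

triangle: 3!*1!*2!/7! = 12/5040
(j±m)!: 3!*1!*2!*3!*2!*1! = 144
prefactor² = (2J+1)*Δ*N² = 48/35
  k=0: +1/(0!*3!*1!*2!*0!*0!) = 1/12
  k=1: −1/(1!*2!*0!*1!*1!*1!) = -1/2
Σ = -5/12  ⇒  CG² = 48/35*(-5/12)² = 5/21
CG = −√(5/21) = -0.487950

−√(5/21) = -0.487950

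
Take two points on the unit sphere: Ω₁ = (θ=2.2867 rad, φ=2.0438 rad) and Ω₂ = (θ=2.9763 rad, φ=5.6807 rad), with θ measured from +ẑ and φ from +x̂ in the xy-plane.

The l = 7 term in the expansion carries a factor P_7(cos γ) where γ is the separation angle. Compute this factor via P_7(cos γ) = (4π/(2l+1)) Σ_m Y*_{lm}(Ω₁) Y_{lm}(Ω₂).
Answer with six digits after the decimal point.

Expand P_7 via completeness: Σ_{m} conj(Y_{7,m}) at Ω₁ times Y_{7,m} at Ω₂ —
  term(m=-7) = 0.00000 - 0.00000j   from Y*(Ω₁)=-0.01174 + 0.06861j, Y(Ω₂)=-0.00000 - 0.00000j
  term(m=-6) = -0.00001 - 0.00000j   from Y*(Ω₁)=-0.21617 + 0.06772j, Y(Ω₂)=0.00003 + 0.00002j
  term(m=-5) = 0.00017 + 0.00013j   from Y*(Ω₁)=-0.28921 - 0.29435j, Y(Ω₂)=-0.00051 + 0.00007j
  term(m=-4) = -0.00083 - 0.00190j   from Y*(Ω₁)=0.12810 - 0.38498j, Y(Ω₂)=0.00381 - 0.00342j
  term(m=-3) = -0.00016 + 0.00191j   from Y*(Ω₁)=0.05178 - 0.00792j, Y(Ω₂)=-0.00857 + 0.03552j
  term(m=-2) = -0.03394 + 0.05179j   from Y*(Ω₁)=-0.20001 - 0.27735j, Y(Ω₂)=-0.06478 - 0.16910j
  term(m=-1) = 0.10381 - 0.05608j   from Y*(Ω₁)=0.09672 - 0.18900j, Y(Ω₂)=0.45788 + 0.31492j
  term(m=+0) = 0.20409 + 0.00000j   from Y*(Ω₁)=-0.28643 + 0.00000j, Y(Ω₂)=-0.71253 + 0.00000j
  term(m=+1) = 0.10381 + 0.05608j   from Y*(Ω₁)=-0.09672 - 0.18900j, Y(Ω₂)=-0.45788 + 0.31492j
  term(m=+2) = -0.03394 - 0.05179j   from Y*(Ω₁)=-0.20001 + 0.27735j, Y(Ω₂)=-0.06478 + 0.16910j
  term(m=+3) = -0.00016 - 0.00191j   from Y*(Ω₁)=-0.05178 - 0.00792j, Y(Ω₂)=0.00857 + 0.03552j
  term(m=+4) = -0.00083 + 0.00190j   from Y*(Ω₁)=0.12810 + 0.38498j, Y(Ω₂)=0.00381 + 0.00342j
  term(m=+5) = 0.00017 - 0.00013j   from Y*(Ω₁)=0.28921 - 0.29435j, Y(Ω₂)=0.00051 + 0.00007j
  term(m=+6) = -0.00001 + 0.00000j   from Y*(Ω₁)=-0.21617 - 0.06772j, Y(Ω₂)=0.00003 - 0.00002j
  term(m=+7) = 0.00000 + 0.00000j   from Y*(Ω₁)=0.01174 + 0.06861j, Y(Ω₂)=0.00000 - 0.00000j
Total Σ_m = 0.34215 + 0.00000j. Multiply by 0.837758: 0.28664 + 0.00000j. P_7(cos γ) = 0.286641

0.286641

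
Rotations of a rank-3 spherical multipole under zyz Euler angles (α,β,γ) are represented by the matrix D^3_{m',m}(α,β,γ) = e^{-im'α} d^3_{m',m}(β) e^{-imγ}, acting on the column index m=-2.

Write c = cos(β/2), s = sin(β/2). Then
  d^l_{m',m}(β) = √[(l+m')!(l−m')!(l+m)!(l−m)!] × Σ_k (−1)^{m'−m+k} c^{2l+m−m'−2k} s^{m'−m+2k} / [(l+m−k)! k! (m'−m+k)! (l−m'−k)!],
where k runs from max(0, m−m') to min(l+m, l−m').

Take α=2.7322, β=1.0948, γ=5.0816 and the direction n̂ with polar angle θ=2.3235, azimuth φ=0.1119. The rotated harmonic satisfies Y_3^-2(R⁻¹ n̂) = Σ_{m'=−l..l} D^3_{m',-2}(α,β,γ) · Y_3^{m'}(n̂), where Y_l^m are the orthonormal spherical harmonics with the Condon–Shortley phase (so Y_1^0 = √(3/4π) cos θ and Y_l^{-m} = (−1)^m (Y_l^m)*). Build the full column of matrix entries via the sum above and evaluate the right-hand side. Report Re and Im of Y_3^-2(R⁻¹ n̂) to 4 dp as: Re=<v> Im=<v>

Need the full column D^3_{m',-2} for m'=−3..3 at α=2.7322, β=1.0948, γ=5.0816.
cos(β/2)=0.853881, sin(β/2)=0.520469
d^3_{-3,-2}: single k=1 term ⇒ +0.578704;  D = +0.510676-0.272228i
d^3_{-2,-2}: k∈[0..1] ⇒ +0.387599 -0.720026 = -0.332427;  D = +0.331354-0.026686i
d^3_{-1,-2}: k∈[0..1] ⇒ -0.747103 +0.555144 = -0.191959;  D = -0.181662-0.062027i
d^3_{0,-2}: k∈[0..1] ⇒ +0.788749 -0.293045 = +0.495704;  D = -0.366589-0.333669i
d^3_{1,-2}: k∈[0..1] ⇒ -0.555144 +0.103127 = -0.452018;  D = -0.185545-0.412181i
d^3_{2,-2}: k∈[0..1] ⇒ +0.267512 -0.019878 = +0.247634;  D = -0.003365-0.247611i
d^3_{3,-2}: single k=0 term ⇒ -0.079882;  D = +0.030798-0.073706i
Y_3^{m'}(θ=2.3235,φ=0.1119) and Σ D·Y over m':
  (+0.5107-0.2722i)·(+0.1531-0.0534i)  (+0.3314-0.0267i)·(-0.3629+0.0826i)  (-0.1817-0.0620i)·(+0.3133-0.0352i)  (-0.3666-0.3337i)·(+0.1692+0.0000i)  (-0.1855-0.4122i)·(-0.3133-0.0352i)  (-0.0034-0.2476i)·(-0.3629-0.0826i)  (+0.0308-0.0737i)·(-0.1531-0.0534i)
Y_3^-2(R⁻¹ n̂) = -0.159771+0.134008i

Re=-0.1598 Im=0.1340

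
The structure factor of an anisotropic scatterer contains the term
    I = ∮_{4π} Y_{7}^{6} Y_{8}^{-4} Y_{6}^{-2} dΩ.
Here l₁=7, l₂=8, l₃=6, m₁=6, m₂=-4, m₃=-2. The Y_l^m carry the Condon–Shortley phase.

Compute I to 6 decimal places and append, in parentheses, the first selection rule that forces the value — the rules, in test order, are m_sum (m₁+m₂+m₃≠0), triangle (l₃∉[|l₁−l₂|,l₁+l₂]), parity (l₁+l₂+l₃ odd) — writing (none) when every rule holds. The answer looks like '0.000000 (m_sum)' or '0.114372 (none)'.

L=21 odd ⇒ parity kills the (l;000) factor ⇒ I = 0

0.000000 (parity)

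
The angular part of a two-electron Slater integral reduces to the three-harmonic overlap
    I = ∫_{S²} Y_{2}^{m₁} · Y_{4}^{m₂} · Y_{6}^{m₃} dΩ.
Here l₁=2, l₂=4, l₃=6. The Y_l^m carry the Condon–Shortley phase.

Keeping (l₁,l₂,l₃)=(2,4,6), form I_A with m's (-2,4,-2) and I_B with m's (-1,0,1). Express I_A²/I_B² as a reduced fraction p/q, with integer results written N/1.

1/175

l's match ⇒ only the (l;m) 3-j factors differ between A and B.
A: triangle coeff Δ(2,4,6) = 1/6435; Σ_t [0,0]: t=0:+1/967680 = 1/967680; (3j)²=1/6435 [(2 4 6; -2 4 -2)], sign=+1
B: triangle coeff Δ(2,4,6) = 1/6435; Σ_t [0,0]: t=0:+1/3456 = 1/3456; (3j)²=35/1287 [(2 4 6; -1 0 1)], sign=-1
I_A²/I_B² = (1/6435)/(35/1287) = 1/175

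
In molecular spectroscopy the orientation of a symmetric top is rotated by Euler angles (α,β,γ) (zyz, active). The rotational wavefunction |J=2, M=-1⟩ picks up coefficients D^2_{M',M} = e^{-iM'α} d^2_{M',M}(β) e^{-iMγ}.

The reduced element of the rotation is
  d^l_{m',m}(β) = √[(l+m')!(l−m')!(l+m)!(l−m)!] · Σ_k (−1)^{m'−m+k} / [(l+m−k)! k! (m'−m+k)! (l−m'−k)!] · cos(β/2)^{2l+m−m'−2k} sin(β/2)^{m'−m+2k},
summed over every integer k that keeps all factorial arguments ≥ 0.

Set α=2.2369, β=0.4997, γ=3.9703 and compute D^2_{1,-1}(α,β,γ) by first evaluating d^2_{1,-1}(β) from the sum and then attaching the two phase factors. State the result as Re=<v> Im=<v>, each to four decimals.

Re=-0.0273 Im=0.1662

Split into d^2_{1,-1}(β=0.4997) × two z-phases.
With c≡cos(β/2)=0.968950 and s≡sin(β/2)=0.247259, N=[6·1·1·6]^{1/2}=6.000000
k: max(0,(-1)−(1))=0 … min(2+(-1),2−(1))=1
  k=0: (−1)^2·6.0000/(2)·0.9689^2·0.2473^2 = +0.172197
  k=1: (−1)^3·6.0000/(6)·0.9689^0·0.2473^4 = -0.003738
d^2_{1,-1}(0.4997) = +0.172197 -0.003738 = +0.168460
Phases: e^{-i·(1)·2.2369}=-0.617927-0.786235i, e^{-i·(-1)·3.9703}=-0.675829-0.737058i ⇒ D=-0.027272+0.166237i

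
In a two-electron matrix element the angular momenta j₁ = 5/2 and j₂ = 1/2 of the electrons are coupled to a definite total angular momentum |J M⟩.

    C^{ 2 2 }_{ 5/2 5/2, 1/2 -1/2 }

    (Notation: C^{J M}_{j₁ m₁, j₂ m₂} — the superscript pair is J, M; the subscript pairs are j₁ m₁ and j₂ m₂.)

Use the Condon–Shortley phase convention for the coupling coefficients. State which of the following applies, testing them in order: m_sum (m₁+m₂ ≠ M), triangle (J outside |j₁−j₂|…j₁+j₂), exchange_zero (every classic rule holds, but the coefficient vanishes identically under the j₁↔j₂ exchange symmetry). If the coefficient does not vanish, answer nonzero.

m-sum: m₁+m₂ = 5/2+(-1/2) = 2, M = 2  ✓
triangle: |j₁−j₂| = 2 ≤ J = 2 ≤ j₁+j₂ = 3  ✓
exchange: j₁≠j₂ or m₁≠m₂ — the exchange symmetry imposes no constraint here
value check: CG = +√(5/6) = +0.912871 ≠ 0

nonzero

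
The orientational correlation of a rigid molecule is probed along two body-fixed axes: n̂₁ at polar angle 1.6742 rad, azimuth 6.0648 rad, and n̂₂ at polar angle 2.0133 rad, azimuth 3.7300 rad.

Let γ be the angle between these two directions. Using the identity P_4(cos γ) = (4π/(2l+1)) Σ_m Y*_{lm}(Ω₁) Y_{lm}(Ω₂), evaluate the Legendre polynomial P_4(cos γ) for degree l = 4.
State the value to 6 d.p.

-0.389172

Term-by-term m-sum for l=4 (normalisation 4π/9 = 1.396263):
  m=-4: Y*=+0.278135-0.332059i  Y=-0.208150-0.209221i  product -0.127367+0.010927i
  m=-3: Y*=-0.100814+0.077463i  Y=-0.076419-0.388085i  product +0.037766+0.033205i
  m=-2: Y*=-0.277524+0.129560i  Y=+0.029731-0.071516i  product +0.001015+0.023699i
  m=-1: Y*=+0.138716-0.030784i  Y=-0.261386+0.174410i  product -0.030889+0.032240i
  m=+0: Y*=+0.283965-0.000000i  Y=-0.140064+0.000000i  product -0.039773+0.000000i
  m=+1: Y*=-0.138716-0.030784i  Y=+0.261386+0.174410i  product -0.030889-0.032240i
  m=+2: Y*=-0.277524-0.129560i  Y=+0.029731+0.071516i  product +0.001015-0.023699i
  m=+3: Y*=+0.100814+0.077463i  Y=+0.076419-0.388085i  product +0.037766-0.033205i
  m=+4: Y*=+0.278135+0.332059i  Y=-0.208150+0.209221i  product -0.127367-0.010927i
Σ over m = -0.278724-0.000000i; ×(4π/9) → -0.389172-0.000000i. Real part: -0.389172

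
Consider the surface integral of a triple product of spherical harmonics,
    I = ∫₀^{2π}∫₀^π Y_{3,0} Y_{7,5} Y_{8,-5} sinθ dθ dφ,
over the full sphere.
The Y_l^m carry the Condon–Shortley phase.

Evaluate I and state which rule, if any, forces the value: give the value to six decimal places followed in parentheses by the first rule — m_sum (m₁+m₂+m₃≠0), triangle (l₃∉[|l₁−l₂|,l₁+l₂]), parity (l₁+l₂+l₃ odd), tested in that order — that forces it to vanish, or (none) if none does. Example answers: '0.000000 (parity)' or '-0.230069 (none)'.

0.109899 (none)

Rules hold: Σm=0, L=18 even, 4≤8≤10.
N = 7·15·17 = 1785
Δ = 2!·4!·12!/19! = 1/5290740
Racah Σ t=0..2: t=0:+1/7257600 t=1:−1/2073600 t=2:+1/7257600 = -1/4838400
⇒ 3j(3 7 8; 0 0 0)² = 252/20995, sgn -1
Racah Σ t=0..2: t=0:+1/5748019200 t=1:−1/159667200 t=2:+1/87091200 = 31/5748019200
⇒ 3j(3 7 8; 0 5 -5)² = 961/135660, sgn -1
4πI² = N·(3j₀)²·(3jₘ)² = 60543/398905
I = +1·√(0.151773/4π) = 0.10989863
No selection rule forces the value: the integral is nonzero (none).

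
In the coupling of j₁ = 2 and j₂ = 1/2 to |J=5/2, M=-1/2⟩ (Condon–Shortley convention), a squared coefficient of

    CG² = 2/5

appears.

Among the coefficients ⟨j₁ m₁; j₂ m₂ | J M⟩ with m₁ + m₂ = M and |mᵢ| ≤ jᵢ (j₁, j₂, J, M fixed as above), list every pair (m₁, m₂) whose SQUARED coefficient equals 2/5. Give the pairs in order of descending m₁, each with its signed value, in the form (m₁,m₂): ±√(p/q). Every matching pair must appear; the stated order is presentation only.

(-1,1/2): +√(2/5)

Admissible pairs with m₁+m₂ = M = -1/2: (-1,1/2), (0,-1/2)
  (m₁,m₂)=(0,-1/2): CG² = 3/5, CG = +√(3/5)
  (m₁,m₂)=(-1,1/2): CG² = 2/5, CG = +√(2/5)   ← matches the target
Pairs with CG² = 2/5: (-1,1/2): +√(2/5)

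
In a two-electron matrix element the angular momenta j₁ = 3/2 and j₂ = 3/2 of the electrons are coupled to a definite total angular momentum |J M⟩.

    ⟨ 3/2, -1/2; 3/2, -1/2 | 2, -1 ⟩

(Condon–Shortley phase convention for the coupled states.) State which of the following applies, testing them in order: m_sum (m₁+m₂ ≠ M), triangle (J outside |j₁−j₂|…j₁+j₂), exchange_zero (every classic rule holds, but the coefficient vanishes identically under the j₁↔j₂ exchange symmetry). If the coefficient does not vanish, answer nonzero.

m-sum: m₁+m₂ = -1/2+(-1/2) = -1, M = -1  ✓
triangle: |j₁−j₂| = 0 ≤ J = 2 ≤ j₁+j₂ = 3  ✓
exchange: j₁=j₂ and m₁=m₂, and (−1)^(j₁+j₂−J) = (−1)^1 = −1 forces ⟨j₁m₁;j₂m₂|JM⟩ = −⟨j₂m₂;j₁m₁|JM⟩ = −⟨j₁m₁;j₂m₂|JM⟩ ⇒ the coefficient vanishes identically
Racah sum check: Σ_k collapses to 0 ⇒ CG = 0

exchange_zero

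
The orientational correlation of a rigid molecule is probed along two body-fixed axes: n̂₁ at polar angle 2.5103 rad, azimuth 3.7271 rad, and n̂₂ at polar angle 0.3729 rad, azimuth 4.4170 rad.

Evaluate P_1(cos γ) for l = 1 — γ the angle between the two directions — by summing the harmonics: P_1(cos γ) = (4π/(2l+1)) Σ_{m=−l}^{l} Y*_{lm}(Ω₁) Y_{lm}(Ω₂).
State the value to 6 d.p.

Summing Y*_{l m}(θ₁,φ₁)·Y_{l m}(θ₂,φ₂) over m ∈ [−1, 1]; prefactor 4π/(2·1+1) = 4.188790:
  [-1]  conj(Y_{1,-1})(Ω₁) = -0.16994 - 0.11268j ; Y_{1,-1}(Ω₂) = -0.03664 + 0.12042j ; Δ = 0.01980 - 0.01634j
  [+0]  conj(Y_{1,0})(Ω₁) = -0.39443 + 0.00000j ; Y_{1,0}(Ω₂) = 0.45502 + 0.00000j ; Δ = -0.17948 + 0.00000j
  [+1]  conj(Y_{1,1})(Ω₁) = 0.16994 - 0.11268j ; Y_{1,1}(Ω₂) = 0.03664 + 0.12042j ; Δ = 0.01980 + 0.01634j
Accumulated sum -0.13988 + 0.00000j; after 4π/(2l+1) scaling, -0.58594 + 0.00000j ⇒ P_1 = -0.585942

-0.585942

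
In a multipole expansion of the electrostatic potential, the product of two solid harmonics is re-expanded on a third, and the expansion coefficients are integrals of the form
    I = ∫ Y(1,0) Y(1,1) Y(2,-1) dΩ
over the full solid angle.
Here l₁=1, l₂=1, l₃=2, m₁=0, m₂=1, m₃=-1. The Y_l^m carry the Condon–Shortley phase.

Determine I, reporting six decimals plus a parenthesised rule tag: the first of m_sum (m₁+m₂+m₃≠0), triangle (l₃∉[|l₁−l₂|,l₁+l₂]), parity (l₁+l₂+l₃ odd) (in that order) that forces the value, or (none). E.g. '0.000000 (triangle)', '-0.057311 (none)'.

Checks pass: Σm=0; 4 even; l₃=2∈[0,2].
(2·1+1)(2·1+1)(2·2+1) = 45
Δ: 0! 2! 2! / 5! → 1/30
sum: t=0:+1/1 = 1/1
3j²(1 1 2; 0 0 0) = Δ·Π!·Σ² = 2/15  (sign +1)
sum: t=0:+1/2 = 1/2
3j²(1 1 2; 0 1 -1) = Δ·Π!·Σ² = 1/10  (sign -1)
combine: 4πI² = 45·2/15·1/10 = 3/5
take √, sign -1: I = -0.21850969
No selection rule forces the value: the integral is nonzero (none).

-0.218510 (none)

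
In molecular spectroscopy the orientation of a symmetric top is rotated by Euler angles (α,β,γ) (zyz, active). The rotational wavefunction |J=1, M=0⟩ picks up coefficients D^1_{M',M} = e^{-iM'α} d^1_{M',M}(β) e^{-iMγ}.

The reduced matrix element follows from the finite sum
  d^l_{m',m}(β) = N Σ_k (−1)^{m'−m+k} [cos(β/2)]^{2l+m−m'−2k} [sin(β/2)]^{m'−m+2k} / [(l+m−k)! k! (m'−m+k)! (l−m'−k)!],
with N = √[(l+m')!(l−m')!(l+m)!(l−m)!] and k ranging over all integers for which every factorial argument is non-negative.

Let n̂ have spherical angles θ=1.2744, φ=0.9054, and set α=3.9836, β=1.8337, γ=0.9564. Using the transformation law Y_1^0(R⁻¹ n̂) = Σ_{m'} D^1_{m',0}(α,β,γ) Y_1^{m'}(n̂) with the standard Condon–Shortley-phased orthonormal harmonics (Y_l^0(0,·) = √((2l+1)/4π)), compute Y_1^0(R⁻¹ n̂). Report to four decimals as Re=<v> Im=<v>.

Re=-0.4874 Im=0.0000

Need the full column D^1_{m',0} for m'=−1..1 at α=3.9836, β=1.8337, γ=0.9564.
cos(β/2)=0.608323, sin(β/2)=0.793689
d^1_{-1,0}: single k=1 term ⇒ +0.682810;  D = -0.454729-0.509364i
d^1_{0,0}: k∈[0..1] ⇒ +0.370057 -0.629943 = -0.259886;  D = -0.259886+0.000000i
d^1_{1,0}: single k=0 term ⇒ -0.682810;  D = +0.454729-0.509364i
Y_1^{m'}(θ=1.2744,φ=0.9054) and Σ D·Y over m':
  (-0.4547-0.5094i)·(+0.2040-0.2599i)  (-0.2599+0.0000i)·(+0.1427+0.0000i)  (+0.4547-0.5094i)·(-0.2040-0.2599i)
Y_1^0(R⁻¹ n̂) = -0.487422+0.000000i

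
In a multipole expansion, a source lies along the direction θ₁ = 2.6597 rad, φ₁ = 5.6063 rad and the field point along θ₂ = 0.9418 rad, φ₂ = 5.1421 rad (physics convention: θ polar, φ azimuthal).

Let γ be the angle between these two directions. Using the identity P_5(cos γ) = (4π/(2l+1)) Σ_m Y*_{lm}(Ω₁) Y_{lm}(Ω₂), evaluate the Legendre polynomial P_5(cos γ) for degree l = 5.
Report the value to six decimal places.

-0.294432

Term-by-term m-sum for l=5 (normalisation 4π/11 = 1.142397):
  term(m=-5) = (-0.001086, 0.001165)   from Y*(Ω₁)=(-0.009633, 0.002386), Y(Ω₂)=(0.134413, -0.087633)
  term(m=-4) = (0.006250, -0.021252)   from Y*(Ω₁)=(0.054439, 0.025234), Y(Ω₂)=(-0.054457, -0.365143)
  term(m=-3) = (0.014328, 0.079554)   from Y*(Ω₁)=(-0.092727, -0.187224), Y(Ω₂)=(-0.371649, -0.107539)
  term(m=-2) = (-0.006560, -0.008767)   from Y*(Ω₁)=(-0.094158, 0.427024), Y(Ω₂)=(-0.016349, 0.018968)
  term(m=-1) = (-0.135072, -0.067629)   from Y*(Ω₁)=(0.341886, -0.274713), Y(Ω₂)=(-0.143489, -0.313110)
  term(m=+0) = (-0.013450, 0.000000)   from Y*(Ω₁)=(0.116257, -0.000000), Y(Ω₂)=(-0.115696, 0.000000)
  term(m=+1) = (-0.135072, 0.067629)   from Y*(Ω₁)=(-0.341886, -0.274713), Y(Ω₂)=(0.143489, -0.313110)
  term(m=+2) = (-0.006560, 0.008767)   from Y*(Ω₁)=(-0.094158, -0.427024), Y(Ω₂)=(-0.016349, -0.018968)
  term(m=+3) = (0.014328, -0.079554)   from Y*(Ω₁)=(0.092727, -0.187224), Y(Ω₂)=(0.371649, -0.107539)
  term(m=+4) = (0.006250, 0.021252)   from Y*(Ω₁)=(0.054439, -0.025234), Y(Ω₂)=(-0.054457, 0.365143)
  term(m=+5) = (-0.001086, -0.001165)   from Y*(Ω₁)=(0.009633, 0.002386), Y(Ω₂)=(-0.134413, -0.087633)
Accumulated sum (-0.257732, -0.000000); after 4π/(2l+1) scaling, (-0.294432, -0.000000) ⇒ P_5 = -0.294432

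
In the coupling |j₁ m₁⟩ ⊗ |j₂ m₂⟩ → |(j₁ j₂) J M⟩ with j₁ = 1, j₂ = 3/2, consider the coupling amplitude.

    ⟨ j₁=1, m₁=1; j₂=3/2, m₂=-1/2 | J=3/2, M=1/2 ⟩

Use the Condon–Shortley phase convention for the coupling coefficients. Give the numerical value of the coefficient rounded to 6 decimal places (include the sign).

j₁+j₂−J=1  J+j₁−j₂=1  J−j₁+j₂=2  j₁+j₂+J+1=5
(j₁±m₁, j₂±m₂, J±M) = (2,0,1,2,2,1)
P² = 8/15
sum k=0..0:
  [0] +1/1 = 1
S = 1
C² = P²·S² = 8/15 ; C = +0.730297

+√(8/15) = +0.730297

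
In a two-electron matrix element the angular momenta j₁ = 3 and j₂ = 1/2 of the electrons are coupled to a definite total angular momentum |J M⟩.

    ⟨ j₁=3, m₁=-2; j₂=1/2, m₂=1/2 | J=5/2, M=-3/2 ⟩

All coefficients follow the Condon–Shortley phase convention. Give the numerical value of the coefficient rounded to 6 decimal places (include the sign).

triangle: 1!*5!*0!/7! = 120/5040
(j±m)!: 1!*5!*1!*0!*1!*4! = 2880
prefactor² = (2J+1)*Δ*N² = 2880/7
  k=1: −1/(1!*0!*4!*0!*1!*0!) = -1/24
Σ = -1/24  ⇒  CG² = 2880/7*(-1/24)² = 5/7
CG = −√(5/7) = -0.845154

-0.845154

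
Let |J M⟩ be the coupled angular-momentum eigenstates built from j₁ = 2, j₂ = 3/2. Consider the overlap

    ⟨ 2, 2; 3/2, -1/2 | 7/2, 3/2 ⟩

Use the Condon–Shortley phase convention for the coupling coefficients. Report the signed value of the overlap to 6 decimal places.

triangle: 0!*4!*3!/8! = 144/40320
(j±m)!: 4!*0!*1!*2!*5!*2! = 11520
prefactor² = (2J+1)*Δ*N² = 2304/7
  k=0: +1/(0!*0!*0!*1!*4!*2!) = 1/48
Σ = 1/48  ⇒  CG² = 2304/7*(1/48)² = 1/7
CG = +√(1/7) = +0.377964

+√(1/7) ≈ +0.377964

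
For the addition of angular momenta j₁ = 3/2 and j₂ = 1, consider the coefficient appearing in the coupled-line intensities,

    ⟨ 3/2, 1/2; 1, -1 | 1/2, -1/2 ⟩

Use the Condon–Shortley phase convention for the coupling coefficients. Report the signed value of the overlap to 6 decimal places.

+√(1/6) = +0.408248

triangle: 2!·1!·0!/4! = 2/24
(j±m)!: 2!·1!·0!·2!·0!·1! = 4
prefactor² = (2J+1)·Δ·N² = 2/3
  k=0: +1/(0!·2!·1!·0!·0!·0!) = 1/2
Σ = 1/2  ⇒  CG² = 2/3·(1/2)² = 1/6
CG = +√(1/6) = +0.408248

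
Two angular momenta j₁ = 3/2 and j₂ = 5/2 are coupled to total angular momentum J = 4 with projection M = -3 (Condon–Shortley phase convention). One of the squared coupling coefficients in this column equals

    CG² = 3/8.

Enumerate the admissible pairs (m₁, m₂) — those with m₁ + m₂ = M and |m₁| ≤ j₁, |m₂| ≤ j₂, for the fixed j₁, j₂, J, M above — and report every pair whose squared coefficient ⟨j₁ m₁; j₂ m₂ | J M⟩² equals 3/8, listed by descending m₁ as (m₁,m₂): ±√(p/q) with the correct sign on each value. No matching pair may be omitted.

(-1/2,-5/2): +√(3/8)

Admissible pairs with m₁+m₂ = M = -3: (-3/2,-3/2), (-1/2,-5/2)
  (m₁,m₂)=(-1/2,-5/2): CG² = 3/8, CG = +√(3/8)   ← matches the target
  (m₁,m₂)=(-3/2,-3/2): CG² = 5/8, CG = +√(5/8)
Pairs with CG² = 3/8: (-1/2,-5/2): +√(3/8)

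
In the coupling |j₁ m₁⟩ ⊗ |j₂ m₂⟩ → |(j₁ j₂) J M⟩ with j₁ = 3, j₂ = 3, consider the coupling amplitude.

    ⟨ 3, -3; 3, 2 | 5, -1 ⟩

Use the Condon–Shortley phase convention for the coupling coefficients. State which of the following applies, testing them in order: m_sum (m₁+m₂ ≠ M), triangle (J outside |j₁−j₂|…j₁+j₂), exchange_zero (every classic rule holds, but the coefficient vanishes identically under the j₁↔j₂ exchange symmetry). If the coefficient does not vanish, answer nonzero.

m-sum: m₁+m₂ = -3+2 = -1, M = -1  ✓
triangle: |j₁−j₂| = 0 ≤ J = 5 ≤ j₁+j₂ = 6  ✓
exchange: j₁≠j₂ or m₁≠m₂ — the exchange symmetry imposes no constraint here
value check: CG = −√(5/84) = -0.243975 ≠ 0

nonzero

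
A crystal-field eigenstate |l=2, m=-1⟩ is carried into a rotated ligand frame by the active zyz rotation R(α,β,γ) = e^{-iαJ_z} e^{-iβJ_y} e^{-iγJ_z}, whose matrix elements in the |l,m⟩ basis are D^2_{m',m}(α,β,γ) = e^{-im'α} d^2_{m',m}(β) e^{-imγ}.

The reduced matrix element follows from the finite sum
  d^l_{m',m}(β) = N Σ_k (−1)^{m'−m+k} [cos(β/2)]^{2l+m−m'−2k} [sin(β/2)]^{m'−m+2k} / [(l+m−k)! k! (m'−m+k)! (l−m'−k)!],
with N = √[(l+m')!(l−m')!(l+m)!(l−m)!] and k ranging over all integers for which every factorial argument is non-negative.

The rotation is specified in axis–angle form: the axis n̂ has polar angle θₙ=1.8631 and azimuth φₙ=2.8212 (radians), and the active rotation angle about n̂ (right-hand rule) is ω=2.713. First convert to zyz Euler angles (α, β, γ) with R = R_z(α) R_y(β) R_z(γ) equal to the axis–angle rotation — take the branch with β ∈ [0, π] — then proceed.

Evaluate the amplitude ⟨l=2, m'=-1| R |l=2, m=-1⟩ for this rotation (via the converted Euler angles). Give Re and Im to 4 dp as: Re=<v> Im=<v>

Axis–angle → zyz. n̂ = (sinθₙcosφₙ, sinθₙsinφₙ, cosθₙ) = (-0.908853, +0.301580, -0.288159), ω = 2.7130.
R = I cosω + sinω [n̂]ₓ + (1−cosω) n̂n̂ᵀ gives
  R = [+0.667764, -0.403637, +0.625434; -0.643149, -0.735876, +0.211765; +0.374766, -0.543657, -0.750991]
β = atan2(√(R₁₃²+R₂₃²), R₃₃) = 2.420358; α = atan2(R₂₃, R₁₃) mod 2π = 0.326473; γ = atan2(R₃₂, −R₃₁) mod 2π = 4.108851
Split into d^2_{-1,-1}(β=2.4204) × two z-phases.
Half-angle: c=0.352852, s=0.935679. N=√(1·6·1·6)=6.000000
Admissible k: 0..1 (factorial args all ≥0)
  k=0: (−1)^0·6.0000/(6)·0.3529^4·0.9357^0 = +0.015501
  k=1: (−1)^1·6.0000/(2)·0.3529^2·0.9357^2 = -0.327010
d^2_{-1,-1}(2.4204) = +0.015501 -0.327010 = -0.311508
D = (+0.947179+0.320705i)·(-0.311508)·(-0.567559-0.823333i) = +0.085208+0.299628i

Re=0.0852 Im=0.2996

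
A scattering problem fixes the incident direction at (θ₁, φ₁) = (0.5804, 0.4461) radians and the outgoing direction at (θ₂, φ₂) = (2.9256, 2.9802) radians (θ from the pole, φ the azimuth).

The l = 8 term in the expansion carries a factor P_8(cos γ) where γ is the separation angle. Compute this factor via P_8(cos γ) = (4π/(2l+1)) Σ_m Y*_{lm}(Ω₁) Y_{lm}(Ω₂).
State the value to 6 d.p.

Summing Y*_{l m}(θ₁,φ₁)·Y_{l m}(θ₂,φ₂) over m ∈ [−8, 8]; prefactor 4π/(2·8+1) = 0.739198:
  m=-8: (-0.003835, -0.001746) × (0.000001, 0.000002) = (0.000000, -0.000000)  (running Σ = (0.000000, -0.000000))
  m=-7: (-0.025700, 0.000486) × (0.000018, 0.000038) = (-0.000000, -0.000001)  (running Σ = (-0.000000, -0.000001))
  m=-6: (-0.086807, 0.043549) × (0.000275, 0.000400) = (-0.000041, -0.000023)  (running Σ = (-0.000042, -0.000024))
  m=-5: (-0.154760, 0.199529) × (0.002810, 0.002934) = (-0.001020, 0.000107)  (running Σ = (-0.001062, 0.000083))
  m=-4: (-0.094699, 0.436575) × (0.020158, 0.015184) = (-0.008538, 0.007363)  (running Σ = (-0.009600, 0.007446))
  m=-3: (0.107951, 0.455917) × (0.101789, 0.053534) = (-0.013419, 0.052187)  (running Σ = (-0.023019, 0.059632))
  m=-2: (0.063869, 0.079209) × (0.344305, 0.115164) = (0.012869, 0.034627)  (running Σ = (-0.010150, 0.094260))
  m=-1: (-0.343492, -0.164277) × (0.670569, 0.109174) = (-0.212401, -0.147659)  (running Σ = (-0.222551, -0.053400))
  m=0: (-0.237188, -0.000000) × (0.371852, 0.000000) = (-0.088199, -0.000000)  (running Σ = (-0.310750, -0.053400))
  m=1: (0.343492, -0.164277) × (-0.670569, 0.109174) = (-0.212401, 0.147659)  (running Σ = (-0.523150, 0.094260))
  m=2: (0.063869, -0.079209) × (0.344305, -0.115164) = (0.012869, -0.034627)  (running Σ = (-0.510282, 0.059632))
  m=3: (-0.107951, 0.455917) × (-0.101789, 0.053534) = (-0.013419, -0.052187)  (running Σ = (-0.523700, 0.007446))
  m=4: (-0.094699, -0.436575) × (0.020158, -0.015184) = (-0.008538, -0.007363)  (running Σ = (-0.532238, 0.000083))
  m=5: (0.154760, 0.199529) × (-0.002810, 0.002934) = (-0.001020, -0.000107)  (running Σ = (-0.533258, -0.000024))
  m=6: (-0.086807, -0.043549) × (0.000275, -0.000400) = (-0.000041, 0.000023)  (running Σ = (-0.533300, -0.000001))
  m=7: (0.025700, 0.000486) × (-0.000018, 0.000038) = (-0.000000, 0.000001)  (running Σ = (-0.533300, -0.000000))
  m=8: (-0.003835, 0.001746) × (0.000001, -0.000002) = (0.000000, 0.000000)  (running Σ = (-0.533300, 0.000000))
Total Σ_m = (-0.533300, 0.000000). Multiply by 0.739198: (-0.394215, 0.000000). P_8(cos γ) = -0.394215

-0.394215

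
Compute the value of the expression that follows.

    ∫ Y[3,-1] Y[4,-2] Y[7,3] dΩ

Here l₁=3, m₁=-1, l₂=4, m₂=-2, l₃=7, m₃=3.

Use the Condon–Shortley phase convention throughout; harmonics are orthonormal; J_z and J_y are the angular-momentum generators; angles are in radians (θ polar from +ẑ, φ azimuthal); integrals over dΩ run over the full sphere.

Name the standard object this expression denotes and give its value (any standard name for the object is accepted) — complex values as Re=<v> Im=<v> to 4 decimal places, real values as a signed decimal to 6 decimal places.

This is a Gaunt coefficient — the integral of a triple product of spherical harmonics over the sphere.
m-sum 0 ✓  L=14 even ✓  1≤7≤7 ✓
Π(2lᵢ+1) = 7×9×15 = 945
triangle coeff Δ(3,4,7) = 1/45045
Σ_t [0,0]: t=0:+1/20736 = 1/20736
(3j)²=35/1287 [(3 4 7; 0 0 0)], sign=-1
Σ_t [0,0]: t=0:+1/69120 = 1/69120
(3j)²=4/143 [(3 4 7; -1 -2 3)], sign=+1
⇒ 4πI² = 14700/20449
I = (-1)√(14700/20449/(4π)) = -0.23917605

Gaunt coefficient, -0.239176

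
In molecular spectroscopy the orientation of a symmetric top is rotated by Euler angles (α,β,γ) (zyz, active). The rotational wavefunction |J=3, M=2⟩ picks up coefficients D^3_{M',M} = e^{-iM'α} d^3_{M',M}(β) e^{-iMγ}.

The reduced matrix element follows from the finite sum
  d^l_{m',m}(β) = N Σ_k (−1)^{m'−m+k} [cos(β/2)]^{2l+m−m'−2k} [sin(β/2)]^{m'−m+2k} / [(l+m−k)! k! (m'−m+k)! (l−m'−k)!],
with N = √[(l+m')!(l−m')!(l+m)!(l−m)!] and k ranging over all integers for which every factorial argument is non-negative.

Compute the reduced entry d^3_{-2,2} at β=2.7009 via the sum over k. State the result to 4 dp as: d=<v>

d=-0.6468

d^3_{-2,2}(β=2.7009) via the finite sum:
c=cos(2.700900/2)=0.218568, s=sin(2.700900/2)=0.975822; N=√[1·120·120·1]=120.000000
The bounds max(0,m−m')=4 and min(l+m,l−m')=5 give 2 terms
  k=4: (−1)^0·120.0000/(24)·0.2186^2·0.9758^4 = +0.216583
  k=5: (−1)^1·120.0000/(120)·0.2186^0·0.9758^6 = -0.863422
d^3_{-2,2}(2.7009) = +0.216583 -0.863422 = -0.646839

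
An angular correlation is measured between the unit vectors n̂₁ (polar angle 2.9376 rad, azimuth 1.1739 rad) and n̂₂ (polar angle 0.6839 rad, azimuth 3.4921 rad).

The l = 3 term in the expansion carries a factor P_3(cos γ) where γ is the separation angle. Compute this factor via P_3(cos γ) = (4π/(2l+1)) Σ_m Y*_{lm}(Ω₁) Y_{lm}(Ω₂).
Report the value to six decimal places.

-0.244916

Addition theorem: P_3(cos γ) = (4π/7) Σ_m Y*_{lm}(Ω₁) Y_{lm}(Ω₂), m = −3…3:
  [-3]  conj(Y_{3,-3})(Ω₁) = (-0.003221, -0.001287) ; Y_{3,-3}(Ω₂) = (-0.052222, 0.091361) ; Δ = (0.000286, -0.000227)
  [-2]  conj(Y_{3,-2})(Ω₁) = (0.028797, -0.029285) ; Y_{3,-2}(Ω₂) = (0.241657, -0.203964) ; Δ = (0.000986, -0.012950)
  [-1]  conj(Y_{3,-1})(Ω₁) = (0.096039, 0.229133) ; Y_{3,-1}(Ω₂) = (-0.384323, 0.140510) ; Δ = (-0.069105, -0.074567)
  [+0]  conj(Y_{3,0})(Ω₁) = (-0.655891, -0.000000) ; Y_{3,0}(Ω₂) = (0.001161, 0.000000) ; Δ = (-0.000761, -0.000000)
  [+1]  conj(Y_{3,1})(Ω₁) = (-0.096039, 0.229133) ; Y_{3,1}(Ω₂) = (0.384323, 0.140510) ; Δ = (-0.069105, 0.074567)
  [+2]  conj(Y_{3,2})(Ω₁) = (0.028797, 0.029285) ; Y_{3,2}(Ω₂) = (0.241657, 0.203964) ; Δ = (0.000986, 0.012950)
  [+3]  conj(Y_{3,3})(Ω₁) = (0.003221, -0.001287) ; Y_{3,3}(Ω₂) = (0.052222, 0.091361) ; Δ = (0.000286, 0.000227)
Total Σ_m = (-0.136429, -0.000000). Multiply by 1.795196: (-0.244916, -0.000000). P_3(cos γ) = -0.244916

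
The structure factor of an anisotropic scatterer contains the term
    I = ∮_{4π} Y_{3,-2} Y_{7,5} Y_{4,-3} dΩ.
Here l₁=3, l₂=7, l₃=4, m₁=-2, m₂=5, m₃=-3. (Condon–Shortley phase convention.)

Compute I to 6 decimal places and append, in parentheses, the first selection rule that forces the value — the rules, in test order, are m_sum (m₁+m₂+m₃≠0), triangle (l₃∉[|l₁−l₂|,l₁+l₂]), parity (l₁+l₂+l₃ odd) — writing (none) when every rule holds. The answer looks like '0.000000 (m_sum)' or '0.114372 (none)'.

-0.268170 (none)

m-sum 0 ✓  L=14 even ✓  4≤4≤10 ✓
Π(2lᵢ+1) = 7×15×9 = 945
triangle coeff Δ(3,7,4) = 1/45045
Σ_t [3,3]: t=3:−1/20736 = -1/20736
(3j)²=35/1287 [(3 7 4; 0 0 0)], sign=-1
Σ_t [5,5]: t=5:−1/604800 = -1/604800
(3j)²=16/455 [(3 7 4; -2 5 -3)], sign=+1
⇒ 4πI² = 1680/1859
I = (-1)√(1680/1859/(4π)) = -0.26816989
No selection rule forces the value: the integral is nonzero (none).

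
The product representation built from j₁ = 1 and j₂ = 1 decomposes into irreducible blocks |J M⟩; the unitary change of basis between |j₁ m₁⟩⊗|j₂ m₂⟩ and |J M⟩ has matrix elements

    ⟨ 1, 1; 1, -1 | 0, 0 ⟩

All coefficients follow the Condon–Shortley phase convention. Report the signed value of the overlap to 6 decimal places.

√[1·2!0!0!/3! · 2!0!0!2!0!0!] = √(4/3)
  +(−1)^0/∏(0,2,0,0,0,0)! = 1/2  (running 1/2)
⟨..|..⟩ = √(4/3)·(1/2) = +0.577350

+√(1/3) = +0.577350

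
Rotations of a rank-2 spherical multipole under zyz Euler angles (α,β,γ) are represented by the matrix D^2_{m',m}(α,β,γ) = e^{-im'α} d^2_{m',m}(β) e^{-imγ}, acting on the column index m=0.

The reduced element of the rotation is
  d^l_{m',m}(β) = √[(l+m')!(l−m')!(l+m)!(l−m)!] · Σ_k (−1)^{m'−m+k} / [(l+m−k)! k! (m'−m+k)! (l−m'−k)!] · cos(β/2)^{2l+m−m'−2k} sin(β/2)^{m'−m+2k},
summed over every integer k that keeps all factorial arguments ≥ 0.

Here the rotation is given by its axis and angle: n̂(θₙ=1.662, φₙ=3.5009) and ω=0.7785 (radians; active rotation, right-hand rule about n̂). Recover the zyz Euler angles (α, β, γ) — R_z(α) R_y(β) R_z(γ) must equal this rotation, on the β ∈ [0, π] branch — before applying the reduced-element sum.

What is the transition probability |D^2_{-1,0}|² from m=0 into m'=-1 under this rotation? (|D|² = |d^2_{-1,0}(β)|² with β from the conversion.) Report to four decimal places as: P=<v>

Axis–angle → zyz. n̂ = (sinθₙcosφₙ, sinθₙsinφₙ, cosθₙ) = (-0.932250, -0.350164, -0.091077), ω = 0.7785.
R = I cosω + sinω [n̂]ₓ + (1−cosω) n̂n̂ᵀ gives
  R = [+0.962294, +0.157981, -0.221434; +0.030070, +0.747285, +0.663823; +0.270346, -0.645451, +0.714357]
β = atan2(√(R₁₃²+R₂₃²), R₃₃) = 0.775092; α = atan2(R₂₃, R₁₃) mod 2π = 1.892763; γ = atan2(R₃₂, −R₃₁) mod 2π = 4.315741
D^2_{-1,0}(1.8928,0.7751,4.3157) = e^{-i·-1·1.8928}·d^2_{-1,0}(0.7751)·e^{-i·0·4.3157}. Compute d first:
Half-angle: c=0.925839, s=0.377917. N=√(1·6·2·2)=4.898979
Admissible k: 1..2 (factorial args all ≥0)
  k=1: (−1)^0·4.8990/(2)·0.9258^3·0.3779^1 = +0.734648
  k=2: (−1)^1·4.8990/(2)·0.9258^1·0.3779^3 = -0.122406
d^2_{-1,0}(0.7751) = +0.734648 -0.122406 = +0.612242
|D^2_{-1,0}|² = |d^2_{-1,0}(β)|² = (+0.612242)² = 0.374841 (the z-rotation phases have unit modulus)

P=0.3748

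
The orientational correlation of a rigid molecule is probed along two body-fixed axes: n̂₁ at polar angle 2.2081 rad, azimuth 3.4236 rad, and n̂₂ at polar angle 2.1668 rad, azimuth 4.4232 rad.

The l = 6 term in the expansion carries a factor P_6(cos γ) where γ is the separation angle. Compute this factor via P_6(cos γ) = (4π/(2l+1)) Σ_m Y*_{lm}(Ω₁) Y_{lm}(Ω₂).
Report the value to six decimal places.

Summing Y*_{l m}(θ₁,φ₁)·Y_{l m}(θ₂,φ₂) over m ∈ [−6, 6]; prefactor 4π/(2·6+1) = 0.966644:
  term(m=-6) = (0.019388, 0.005693)   from Y*(Ω₁)=(-0.015747, 0.129240), Y(Ω₂)=(0.025391, -0.153112)
  term(m=-5) = (0.034307, 0.116835)   from Y*(Ω₁)=(0.053448, 0.329606), Y(Ω₂)=(0.361834, -0.045412)
  term(m=-4) = (-0.116465, 0.134411)   from Y*(Ω₁)=(0.184619, 0.389355), Y(Ω₂)=(0.166047, 0.377858)
  term(m=-3) = (-0.017215, -0.002475)   from Y*(Ω₁)=(0.119351, 0.134776), Y(Ω₂)=(-0.073688, 0.062474)
  term(m=-2) = (-0.033627, -0.073633)   from Y*(Ω₁)=(-0.219797, -0.139034), Y(Ω₂)=(0.260621, 0.170147)
  term(m=-1) = (0.035616, -0.055419)   from Y*(Ω₁)=(-0.281011, -0.081417), Y(Ω₂)=(-0.064212, 0.215819)
  term(m=+0) = (0.047977, 0.000000)   from Y*(Ω₁)=(0.186966, -0.000000), Y(Ω₂)=(0.256610, 0.000000)
  term(m=+1) = (0.035616, 0.055419)   from Y*(Ω₁)=(0.281011, -0.081417), Y(Ω₂)=(0.064212, 0.215819)
  term(m=+2) = (-0.033627, 0.073633)   from Y*(Ω₁)=(-0.219797, 0.139034), Y(Ω₂)=(0.260621, -0.170147)
  term(m=+3) = (-0.017215, 0.002475)   from Y*(Ω₁)=(-0.119351, 0.134776), Y(Ω₂)=(0.073688, 0.062474)
  term(m=+4) = (-0.116465, -0.134411)   from Y*(Ω₁)=(0.184619, -0.389355), Y(Ω₂)=(0.166047, -0.377858)
  term(m=+5) = (0.034307, -0.116835)   from Y*(Ω₁)=(-0.053448, 0.329606), Y(Ω₂)=(-0.361834, -0.045412)
  term(m=+6) = (0.019388, -0.005693)   from Y*(Ω₁)=(-0.015747, -0.129240), Y(Ω₂)=(0.025391, 0.153112)
Accumulated sum (-0.108015, 0.000000); after 4π/(2l+1) scaling, (-0.104412, 0.000000) ⇒ P_6 = -0.104412

-0.104412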